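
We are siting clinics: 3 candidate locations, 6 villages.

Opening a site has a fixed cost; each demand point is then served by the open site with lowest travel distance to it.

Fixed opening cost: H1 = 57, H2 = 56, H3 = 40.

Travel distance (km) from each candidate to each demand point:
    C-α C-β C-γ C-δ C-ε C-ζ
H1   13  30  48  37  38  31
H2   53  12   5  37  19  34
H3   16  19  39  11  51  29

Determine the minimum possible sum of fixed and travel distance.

Open {H2, H3}: assign each demand point to its cheapest open site.
  C-α→H3 16, C-β→H2 12, C-γ→H2 5, C-δ→H3 11, C-ε→H2 19, C-ζ→H3 29
  travel distance 92, fixed 96 → total 188.
Compare {H3}: travel distance 165 + fixed 40 = 205.
Compare {H2}: travel distance 160 + fixed 56 = 216.
Compare {H1, H2}: travel distance 117 + fixed 113 = 230.
All other subsets cost ≥ 205. Minimum total cost: 188.

188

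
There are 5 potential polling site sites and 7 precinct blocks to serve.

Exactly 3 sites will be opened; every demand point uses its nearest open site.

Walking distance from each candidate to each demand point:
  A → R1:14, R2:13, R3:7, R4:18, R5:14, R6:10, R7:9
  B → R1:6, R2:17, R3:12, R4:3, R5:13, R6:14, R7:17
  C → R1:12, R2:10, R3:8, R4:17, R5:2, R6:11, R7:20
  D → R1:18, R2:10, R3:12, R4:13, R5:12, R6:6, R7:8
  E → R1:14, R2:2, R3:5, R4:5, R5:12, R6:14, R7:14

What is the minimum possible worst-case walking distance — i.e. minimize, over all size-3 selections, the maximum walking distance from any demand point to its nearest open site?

Open {A, B, C}.
  Farthest demand point is R2 at walking distance 10 (to C); all others are ≤ 10.
With {B, C, D} the worst case is 10.
With {A, B, D} the worst case is 12.
No size-3 selection achieves below 10.

10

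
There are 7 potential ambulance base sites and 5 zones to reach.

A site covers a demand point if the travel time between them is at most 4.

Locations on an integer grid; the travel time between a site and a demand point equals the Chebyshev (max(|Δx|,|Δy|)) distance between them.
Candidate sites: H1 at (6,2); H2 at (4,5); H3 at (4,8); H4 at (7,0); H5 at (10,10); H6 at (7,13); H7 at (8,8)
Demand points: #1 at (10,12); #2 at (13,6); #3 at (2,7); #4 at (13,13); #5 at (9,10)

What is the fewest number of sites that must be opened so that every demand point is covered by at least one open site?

2

Coverage sets (demand points within 4 of each site):
  H1: {}
  H2: {#3}
  H3: {#3}
  H4: {}
  H5: {#1, #2, #4, #5}
  H6: {#1, #5}
  H7: {#1, #5}
No single site covers all 5 demand points.
But {H2, H5} covers everything, so the minimum is 2.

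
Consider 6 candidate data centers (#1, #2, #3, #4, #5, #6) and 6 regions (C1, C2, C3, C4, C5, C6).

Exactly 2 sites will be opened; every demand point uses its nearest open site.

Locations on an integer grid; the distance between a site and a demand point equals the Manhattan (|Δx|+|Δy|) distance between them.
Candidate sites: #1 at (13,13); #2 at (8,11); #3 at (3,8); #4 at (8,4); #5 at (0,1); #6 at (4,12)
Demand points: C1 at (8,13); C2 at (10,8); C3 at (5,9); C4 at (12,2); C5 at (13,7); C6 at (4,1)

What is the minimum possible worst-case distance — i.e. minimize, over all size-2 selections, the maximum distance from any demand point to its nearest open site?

Open {#1, #4}.
  Farthest demand point is C3 at distance 8 (to #4); all others are ≤ 8.
With {#2, #4} the worst case is 8.
With {#4, #6} the worst case is 8.
No size-2 selection achieves below 8.

8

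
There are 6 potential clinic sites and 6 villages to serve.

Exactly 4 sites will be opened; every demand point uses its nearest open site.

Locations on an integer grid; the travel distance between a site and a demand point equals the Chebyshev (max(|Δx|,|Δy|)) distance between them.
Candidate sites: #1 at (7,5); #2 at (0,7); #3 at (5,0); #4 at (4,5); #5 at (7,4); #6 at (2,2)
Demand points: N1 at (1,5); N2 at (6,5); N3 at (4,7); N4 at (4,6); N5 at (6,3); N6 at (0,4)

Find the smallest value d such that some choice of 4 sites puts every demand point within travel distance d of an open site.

Open {#1, #2, #4, #6}.
  Farthest demand point is N1 at travel distance 2 (to #2); all others are ≤ 2.
With {#2, #3, #4, #6} the worst case is 2.
With {#2, #4, #5, #6} the worst case is 2.
No size-4 selection achieves below 2.

2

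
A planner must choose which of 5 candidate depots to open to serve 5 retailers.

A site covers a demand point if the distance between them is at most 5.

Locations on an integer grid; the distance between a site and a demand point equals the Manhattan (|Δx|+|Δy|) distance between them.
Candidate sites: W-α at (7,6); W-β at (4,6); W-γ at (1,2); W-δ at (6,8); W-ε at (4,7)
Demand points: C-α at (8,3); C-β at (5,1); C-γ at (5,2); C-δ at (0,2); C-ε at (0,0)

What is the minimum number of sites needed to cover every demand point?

2

Coverage sets (demand points within 5 of each site):
  W-α: {C-α}
  W-β: {C-γ}
  W-γ: {C-β, C-γ, C-δ, C-ε}
  W-δ: {}
  W-ε: {}
No single site covers all 5 demand points.
But {W-α, W-γ} covers everything, so the minimum is 2.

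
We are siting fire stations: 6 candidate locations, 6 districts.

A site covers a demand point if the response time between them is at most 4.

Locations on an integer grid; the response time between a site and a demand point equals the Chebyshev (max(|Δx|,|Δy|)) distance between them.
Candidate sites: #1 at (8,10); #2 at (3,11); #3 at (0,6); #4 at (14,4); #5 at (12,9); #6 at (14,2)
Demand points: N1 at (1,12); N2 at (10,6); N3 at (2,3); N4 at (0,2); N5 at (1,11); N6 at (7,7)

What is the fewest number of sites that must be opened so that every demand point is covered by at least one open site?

Coverage sets (demand points within 4 of each site):
  #1: {N2, N6}
  #2: {N1, N5, N6}
  #3: {N3, N4}
  #4: {N2}
  #5: {N2}
  #6: {N2}
No 2 sites suffice: every size-2 union leaves at least one demand point uncovered.
But {#1, #2, #3} covers everything, so the minimum is 3.

3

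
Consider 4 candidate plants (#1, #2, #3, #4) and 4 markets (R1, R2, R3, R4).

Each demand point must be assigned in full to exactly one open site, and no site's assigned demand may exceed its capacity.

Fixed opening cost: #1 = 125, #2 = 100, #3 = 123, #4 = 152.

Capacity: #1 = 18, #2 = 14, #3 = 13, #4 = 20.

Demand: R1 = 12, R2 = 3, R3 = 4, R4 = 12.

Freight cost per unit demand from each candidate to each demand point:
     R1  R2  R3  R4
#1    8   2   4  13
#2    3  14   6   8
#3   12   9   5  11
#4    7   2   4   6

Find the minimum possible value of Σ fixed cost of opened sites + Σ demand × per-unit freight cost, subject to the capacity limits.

382

Open {#2, #4}; cheapest assignment that respects the capacities:
  #2 (cap 14, load 12): R1 — cost 12×3 = 36
  #4 (cap 20, load 19): R2, R3, R4 — cost 3×2 + 4×4 + 12×6 = 94
  Shipping 130, fixed 252 → total 382.
  Any other capacity-feasible assignment to {#2, #4} ships for at least 130.
Compare {#1, #4}: its best feasible assignment gives total 467.
Compare {#2, #3, #4}: its best feasible assignment gives total 505.
Every other set of open sites that can feasibly serve all demand totals ≥ 467 even under its best assignment. Minimum: 382.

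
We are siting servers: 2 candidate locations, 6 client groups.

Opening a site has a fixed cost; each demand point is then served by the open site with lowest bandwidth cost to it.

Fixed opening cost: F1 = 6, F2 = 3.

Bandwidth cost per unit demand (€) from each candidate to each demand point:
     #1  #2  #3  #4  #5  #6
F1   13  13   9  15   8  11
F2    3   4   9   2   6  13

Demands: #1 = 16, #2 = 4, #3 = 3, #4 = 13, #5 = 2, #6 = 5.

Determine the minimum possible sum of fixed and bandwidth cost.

193

Open {F1, F2}: assign each demand point to its cheapest open site.
  #1→F2 16×3=48, #2→F2 4×4=16, #3→F1 3×9=27, #4→F2 13×2=26, #5→F2 2×6=12, #6→F1 5×11=55
  bandwidth cost 184, fixed 9 → total 193.
Compare {F2}: bandwidth cost 194 + fixed 3 = 197.
Compare {F1}: bandwidth cost 553 + fixed 6 = 559.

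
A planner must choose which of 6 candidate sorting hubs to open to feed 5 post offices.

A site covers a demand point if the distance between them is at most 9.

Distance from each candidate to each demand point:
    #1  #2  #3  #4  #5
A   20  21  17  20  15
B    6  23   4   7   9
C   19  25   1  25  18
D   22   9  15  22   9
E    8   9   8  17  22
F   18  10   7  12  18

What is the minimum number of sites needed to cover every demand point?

2

Coverage sets (demand points within 9 of each site):
  A: {}
  B: {#1, #3, #4, #5}
  C: {#3}
  D: {#2, #5}
  E: {#1, #2, #3}
  F: {#3}
No single site covers all 5 demand points.
But {B, D} covers everything, so the minimum is 2.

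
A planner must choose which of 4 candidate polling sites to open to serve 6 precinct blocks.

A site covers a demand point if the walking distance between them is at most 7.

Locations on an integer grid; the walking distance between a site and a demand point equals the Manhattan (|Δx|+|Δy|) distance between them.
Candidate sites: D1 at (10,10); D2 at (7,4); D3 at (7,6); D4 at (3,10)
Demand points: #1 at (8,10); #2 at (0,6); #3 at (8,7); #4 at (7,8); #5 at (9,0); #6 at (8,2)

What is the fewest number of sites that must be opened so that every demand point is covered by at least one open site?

2

Coverage sets (demand points within 7 of each site):
  D1: {#1, #3, #4}
  D2: {#1, #3, #4, #5, #6}
  D3: {#1, #2, #3, #4, #6}
  D4: {#1, #2, #4}
No single site covers all 6 demand points.
But {D2, D3} covers everything, so the minimum is 2.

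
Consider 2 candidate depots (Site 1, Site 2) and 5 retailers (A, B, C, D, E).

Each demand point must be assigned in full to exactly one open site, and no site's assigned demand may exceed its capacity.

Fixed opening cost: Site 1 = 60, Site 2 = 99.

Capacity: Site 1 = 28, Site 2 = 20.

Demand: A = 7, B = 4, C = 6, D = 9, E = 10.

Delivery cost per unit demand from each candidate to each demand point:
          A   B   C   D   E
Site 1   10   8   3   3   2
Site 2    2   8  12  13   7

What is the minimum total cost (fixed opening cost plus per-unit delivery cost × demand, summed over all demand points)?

Open {Site 1, Site 2}; cheapest assignment that respects the capacities:
  Site 1 (cap 28, load 25): C, D, E — cost 6×3 + 9×3 + 10×2 = 65
  Site 2 (cap 20, load 11): A, B — cost 7×2 + 4×8 = 46
  Shipping 111, fixed 159 → total 270.
  Any other capacity-feasible assignment to {Site 1, Site 2} ships for at least 111.
Total demand is 36 and no other set of sites has combined capacity ≥ 36, so {Site 1, Site 2} is the only feasible choice of open sites. Minimum: 270.

270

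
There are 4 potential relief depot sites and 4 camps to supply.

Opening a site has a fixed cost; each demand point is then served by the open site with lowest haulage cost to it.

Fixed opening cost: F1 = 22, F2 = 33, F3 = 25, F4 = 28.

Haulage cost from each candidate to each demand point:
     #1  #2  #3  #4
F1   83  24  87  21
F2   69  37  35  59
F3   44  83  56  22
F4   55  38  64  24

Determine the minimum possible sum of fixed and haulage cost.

Open {F1, F3}: assign each demand point to its cheapest open site.
  #1→F3 44, #2→F1 24, #3→F3 56, #4→F1 21
  haulage cost 145, fixed 47 → total 192.
Compare {F2, F3}: haulage cost 138 + fixed 58 = 196.
Compare {F1, F2}: haulage cost 149 + fixed 55 = 204.
Compare {F1, F2, F3}: haulage cost 124 + fixed 80 = 204.
All other subsets cost ≥ 196. Minimum total cost: 192.

192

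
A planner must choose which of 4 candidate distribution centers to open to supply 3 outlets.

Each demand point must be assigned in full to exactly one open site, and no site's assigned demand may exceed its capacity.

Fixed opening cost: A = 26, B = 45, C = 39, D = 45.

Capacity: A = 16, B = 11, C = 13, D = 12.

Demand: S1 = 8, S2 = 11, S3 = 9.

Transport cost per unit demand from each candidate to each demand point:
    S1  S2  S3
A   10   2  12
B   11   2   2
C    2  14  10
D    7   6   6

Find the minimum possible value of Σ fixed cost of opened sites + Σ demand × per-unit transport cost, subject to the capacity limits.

Open {A, B, C}; cheapest assignment that respects the capacities:
  A (cap 16, load 11): S2 — cost 11×2 = 22
  B (cap 11, load 9): S3 — cost 9×2 = 18
  C (cap 13, load 8): S1 — cost 8×2 = 16
  Shipping 56, fixed 110 → total 166.
  Any other capacity-feasible assignment to {A, B, C} ships for at least 56.
Compare {A, C, D}: its best feasible assignment gives total 202.
Compare {A, B, C, D}: its best feasible assignment gives total 211.
Every other set of open sites that can feasibly serve all demand totals ≥ 202 even under its best assignment. Minimum: 166.

166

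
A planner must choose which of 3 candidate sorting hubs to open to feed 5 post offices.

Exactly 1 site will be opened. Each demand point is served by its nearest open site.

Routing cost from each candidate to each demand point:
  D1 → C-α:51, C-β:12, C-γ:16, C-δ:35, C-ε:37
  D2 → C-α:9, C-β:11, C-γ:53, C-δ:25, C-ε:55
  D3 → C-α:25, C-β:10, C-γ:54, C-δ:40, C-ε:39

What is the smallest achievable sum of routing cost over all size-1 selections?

Open {D1}.
  C-α→D1 51, C-β→D1 12, C-γ→D1 16, C-δ→D1 35, C-ε→D1 37  ⇒ total 151.
Compare {D2}: total 153.
Compare {D3}: total 168.

151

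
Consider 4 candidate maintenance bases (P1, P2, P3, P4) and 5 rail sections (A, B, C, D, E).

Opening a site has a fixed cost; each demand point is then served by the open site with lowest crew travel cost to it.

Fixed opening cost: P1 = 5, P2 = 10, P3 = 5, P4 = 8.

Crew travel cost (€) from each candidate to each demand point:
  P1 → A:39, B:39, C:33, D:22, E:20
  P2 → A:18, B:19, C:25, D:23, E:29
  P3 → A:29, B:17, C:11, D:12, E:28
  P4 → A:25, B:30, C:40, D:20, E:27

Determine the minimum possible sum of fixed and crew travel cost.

98

Open {P1, P2, P3}: assign each demand point to its cheapest open site.
  A→P2 18, B→P3 17, C→P3 11, D→P3 12, E→P1 20
  crew travel cost 78, fixed 20 → total 98.
Compare {P1, P3}: crew travel cost 89 + fixed 10 = 99.
Compare {P2, P3}: crew travel cost 86 + fixed 15 = 101.
Compare {P3}: crew travel cost 97 + fixed 5 = 102.
All other subsets cost ≥ 99. Minimum total cost: 98.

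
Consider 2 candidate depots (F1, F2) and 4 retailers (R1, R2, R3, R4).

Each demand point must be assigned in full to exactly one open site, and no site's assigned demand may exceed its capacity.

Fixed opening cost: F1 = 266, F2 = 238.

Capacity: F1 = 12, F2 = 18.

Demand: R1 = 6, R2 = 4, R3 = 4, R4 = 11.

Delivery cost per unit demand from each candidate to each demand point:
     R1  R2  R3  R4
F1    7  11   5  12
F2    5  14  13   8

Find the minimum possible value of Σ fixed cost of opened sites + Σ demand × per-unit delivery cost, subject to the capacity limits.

686

Open {F1, F2}; cheapest assignment that respects the capacities:
  F1 (cap 12, load 8): R2, R3 — cost 4×11 + 4×5 = 64
  F2 (cap 18, load 17): R1, R4 — cost 6×5 + 11×8 = 118
  Shipping 182, fixed 504 → total 686.
  Any other capacity-feasible assignment to {F1, F2} ships for at least 182.
Total demand is 25 and no other set of sites has combined capacity ≥ 25, so {F1, F2} is the only feasible choice of open sites. Minimum: 686.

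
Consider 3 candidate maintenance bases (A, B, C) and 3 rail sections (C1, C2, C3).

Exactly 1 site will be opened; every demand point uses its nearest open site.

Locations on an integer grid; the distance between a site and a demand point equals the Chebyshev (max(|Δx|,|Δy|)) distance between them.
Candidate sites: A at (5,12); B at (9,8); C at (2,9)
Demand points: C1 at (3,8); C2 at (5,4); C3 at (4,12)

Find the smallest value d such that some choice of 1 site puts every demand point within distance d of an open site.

5

Open {C}.
  Farthest demand point is C2 at distance 5 (to C); all others are ≤ 5.
With {B} the worst case is 6.
With {A} the worst case is 8.
No size-1 selection achieves below 5.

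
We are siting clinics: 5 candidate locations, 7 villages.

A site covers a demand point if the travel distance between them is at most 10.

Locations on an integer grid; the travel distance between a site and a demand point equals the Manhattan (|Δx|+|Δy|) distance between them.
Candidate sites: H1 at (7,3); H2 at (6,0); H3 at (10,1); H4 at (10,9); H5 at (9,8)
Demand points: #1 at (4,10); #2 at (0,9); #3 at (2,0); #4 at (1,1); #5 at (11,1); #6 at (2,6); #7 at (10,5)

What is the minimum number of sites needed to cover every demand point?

Coverage sets (demand points within 10 of each site):
  H1: {#1, #3, #4, #5, #6, #7}
  H2: {#3, #4, #5, #6, #7}
  H3: {#3, #4, #5, #7}
  H4: {#1, #2, #5, #7}
  H5: {#1, #2, #5, #6, #7}
No single site covers all 7 demand points.
But {H1, H4} covers everything, so the minimum is 2.

2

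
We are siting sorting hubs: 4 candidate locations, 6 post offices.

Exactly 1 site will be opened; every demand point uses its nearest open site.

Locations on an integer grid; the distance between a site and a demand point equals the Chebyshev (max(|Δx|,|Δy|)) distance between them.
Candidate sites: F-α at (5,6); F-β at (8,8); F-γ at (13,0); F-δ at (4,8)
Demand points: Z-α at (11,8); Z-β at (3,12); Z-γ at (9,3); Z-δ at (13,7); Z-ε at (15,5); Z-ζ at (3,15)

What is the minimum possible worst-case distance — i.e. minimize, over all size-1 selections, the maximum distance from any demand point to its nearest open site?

7

Open {F-β}.
  Farthest demand point is Z-ε at distance 7 (to F-β); all others are ≤ 7.
With {F-α} the worst case is 10.
With {F-δ} the worst case is 11.
No size-1 selection achieves below 7.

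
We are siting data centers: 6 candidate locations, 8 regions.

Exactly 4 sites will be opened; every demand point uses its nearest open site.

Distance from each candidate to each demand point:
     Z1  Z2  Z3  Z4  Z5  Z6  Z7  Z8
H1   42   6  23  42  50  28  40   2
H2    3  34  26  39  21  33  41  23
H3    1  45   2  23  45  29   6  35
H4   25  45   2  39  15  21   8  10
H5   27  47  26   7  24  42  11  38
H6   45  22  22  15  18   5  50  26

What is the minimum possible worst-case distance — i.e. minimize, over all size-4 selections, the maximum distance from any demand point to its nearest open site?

Open {H1, H2, H4, H6}.
  Farthest demand point is Z4 at distance 15 (to H6); all others are ≤ 15.
With {H1, H3, H4, H6} the worst case is 15.
With {H1, H2, H3, H6} the worst case is 18.
No size-4 selection achieves below 15.

15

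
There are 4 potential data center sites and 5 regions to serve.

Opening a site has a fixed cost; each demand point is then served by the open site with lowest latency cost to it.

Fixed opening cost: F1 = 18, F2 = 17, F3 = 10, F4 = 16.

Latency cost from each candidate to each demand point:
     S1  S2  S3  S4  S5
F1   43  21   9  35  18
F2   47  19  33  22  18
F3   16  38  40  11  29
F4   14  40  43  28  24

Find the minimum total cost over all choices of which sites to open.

103

Open {F1, F3}: assign each demand point to its cheapest open site.
  S1→F3 16, S2→F1 21, S3→F1 9, S4→F3 11, S5→F1 18
  latency cost 75, fixed 28 → total 103.
Compare {F1, F3, F4}: latency cost 73 + fixed 44 = 117.
Compare {F1, F2, F3}: latency cost 73 + fixed 45 = 118.
Compare {F1, F4}: latency cost 90 + fixed 34 = 124.
All other subsets cost ≥ 117. Minimum total cost: 103.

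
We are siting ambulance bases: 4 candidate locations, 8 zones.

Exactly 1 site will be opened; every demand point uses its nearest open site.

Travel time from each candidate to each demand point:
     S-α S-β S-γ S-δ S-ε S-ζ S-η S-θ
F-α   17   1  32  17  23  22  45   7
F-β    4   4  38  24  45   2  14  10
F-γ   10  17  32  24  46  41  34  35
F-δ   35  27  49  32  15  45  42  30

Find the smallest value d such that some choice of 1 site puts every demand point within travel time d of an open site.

Open {F-α}.
  Farthest demand point is S-η at travel time 45 (to F-α); all others are ≤ 45.
With {F-β} the worst case is 45.
With {F-γ} the worst case is 46.
No size-1 selection achieves below 45.

45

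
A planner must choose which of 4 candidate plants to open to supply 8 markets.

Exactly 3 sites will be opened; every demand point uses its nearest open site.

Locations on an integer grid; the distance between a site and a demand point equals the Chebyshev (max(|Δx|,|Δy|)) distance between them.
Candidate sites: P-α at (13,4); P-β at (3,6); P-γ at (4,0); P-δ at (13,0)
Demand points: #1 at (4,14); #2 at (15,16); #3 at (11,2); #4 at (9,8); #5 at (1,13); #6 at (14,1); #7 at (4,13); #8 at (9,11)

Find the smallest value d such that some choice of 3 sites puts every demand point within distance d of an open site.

Open {P-α, P-β, P-γ}.
  Farthest demand point is #2 at distance 12 (to P-α); all others are ≤ 12.
With {P-α, P-β, P-δ} the worst case is 12.
With {P-α, P-γ, P-δ} the worst case is 12.
No size-3 selection achieves below 12.

12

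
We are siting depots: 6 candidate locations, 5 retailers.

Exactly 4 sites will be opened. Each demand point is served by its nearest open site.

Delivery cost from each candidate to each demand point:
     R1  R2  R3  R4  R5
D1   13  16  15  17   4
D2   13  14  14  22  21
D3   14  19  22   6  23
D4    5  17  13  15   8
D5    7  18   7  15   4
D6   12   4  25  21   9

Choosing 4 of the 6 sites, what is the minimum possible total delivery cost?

26

Open {D3, D4, D5, D6}.
  R1→D4 5, R2→D6 4, R3→D5 7, R4→D3 6, R5→D5 4  ⇒ total 26.
Compare {D1, D3, D5, D6}: total 28.
Compare {D2, D3, D5, D6}: total 28.
No size-4 selection does better; minimum is 26.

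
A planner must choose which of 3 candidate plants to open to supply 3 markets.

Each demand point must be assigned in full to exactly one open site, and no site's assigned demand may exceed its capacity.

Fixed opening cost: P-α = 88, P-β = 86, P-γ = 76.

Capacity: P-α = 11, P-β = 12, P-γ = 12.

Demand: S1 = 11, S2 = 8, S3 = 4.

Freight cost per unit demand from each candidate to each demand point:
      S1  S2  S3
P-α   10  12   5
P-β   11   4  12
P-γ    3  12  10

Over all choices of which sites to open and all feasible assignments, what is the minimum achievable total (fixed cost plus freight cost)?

Open {P-β, P-γ}; cheapest assignment that respects the capacities:
  P-β (cap 12, load 12): S2, S3 — cost 8×4 + 4×12 = 80
  P-γ (cap 12, load 11): S1 — cost 11×3 = 33
  Shipping 113, fixed 162 → total 275.
  Any other capacity-feasible assignment to {P-β, P-γ} ships for at least 113.
Compare {P-α, P-β, P-γ}: its best feasible assignment gives total 335.
Compare {P-α, P-β}: its best feasible assignment gives total 364.
Every other set of open sites that can feasibly serve all demand totals ≥ 335 even under its best assignment. Minimum: 275.

275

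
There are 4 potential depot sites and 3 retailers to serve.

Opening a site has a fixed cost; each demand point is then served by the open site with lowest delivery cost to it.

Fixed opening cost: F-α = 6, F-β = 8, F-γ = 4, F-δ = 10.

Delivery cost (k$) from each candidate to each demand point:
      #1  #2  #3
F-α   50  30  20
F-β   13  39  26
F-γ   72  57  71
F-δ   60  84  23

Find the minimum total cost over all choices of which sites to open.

77

Open {F-α, F-β}: assign each demand point to its cheapest open site.
  #1→F-β 13, #2→F-α 30, #3→F-α 20
  delivery cost 63, fixed 14 → total 77.
Compare {F-α, F-β, F-γ}: delivery cost 63 + fixed 18 = 81.
Compare {F-β}: delivery cost 78 + fixed 8 = 86.
Compare {F-α, F-β, F-δ}: delivery cost 63 + fixed 24 = 87.
All other subsets cost ≥ 81. Minimum total cost: 77.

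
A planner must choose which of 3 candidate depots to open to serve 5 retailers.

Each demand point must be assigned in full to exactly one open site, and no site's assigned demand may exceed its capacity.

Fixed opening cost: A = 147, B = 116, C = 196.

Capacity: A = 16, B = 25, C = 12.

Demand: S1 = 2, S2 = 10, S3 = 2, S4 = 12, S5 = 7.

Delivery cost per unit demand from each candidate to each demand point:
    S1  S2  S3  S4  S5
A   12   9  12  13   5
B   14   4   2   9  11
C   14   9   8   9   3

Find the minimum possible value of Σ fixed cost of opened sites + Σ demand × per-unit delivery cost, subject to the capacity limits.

474

Open {A, B}; cheapest assignment that respects the capacities:
  A (cap 16, load 9): S1, S5 — cost 2×12 + 7×5 = 59
  B (cap 25, load 24): S2, S3, S4 — cost 10×4 + 2×2 + 12×9 = 152
  Shipping 211, fixed 263 → total 474.
  Any other capacity-feasible assignment to {A, B} ships for at least 211.
Compare {B, C}: its best feasible assignment gives total 513.
Compare {A, B, C}: its best feasible assignment gives total 656.
Every other set of open sites that can feasibly serve all demand totals ≥ 513 even under its best assignment. Minimum: 474.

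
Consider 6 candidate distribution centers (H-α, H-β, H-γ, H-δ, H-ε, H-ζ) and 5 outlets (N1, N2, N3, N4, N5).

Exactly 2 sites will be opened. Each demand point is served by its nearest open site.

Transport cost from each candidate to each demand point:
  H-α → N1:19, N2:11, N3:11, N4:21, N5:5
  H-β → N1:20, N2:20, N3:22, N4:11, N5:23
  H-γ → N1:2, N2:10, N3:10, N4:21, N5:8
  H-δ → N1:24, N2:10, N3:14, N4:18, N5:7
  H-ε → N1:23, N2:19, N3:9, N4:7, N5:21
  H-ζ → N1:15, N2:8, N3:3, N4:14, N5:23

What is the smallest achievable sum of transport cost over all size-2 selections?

Open {H-γ, H-ζ}.
  N1→H-γ 2, N2→H-ζ 8, N3→H-ζ 3, N4→H-ζ 14, N5→H-γ 8  ⇒ total 35.
Compare {H-γ, H-ε}: total 36.
Compare {H-β, H-γ}: total 41.
No size-2 selection does better; minimum is 35.

35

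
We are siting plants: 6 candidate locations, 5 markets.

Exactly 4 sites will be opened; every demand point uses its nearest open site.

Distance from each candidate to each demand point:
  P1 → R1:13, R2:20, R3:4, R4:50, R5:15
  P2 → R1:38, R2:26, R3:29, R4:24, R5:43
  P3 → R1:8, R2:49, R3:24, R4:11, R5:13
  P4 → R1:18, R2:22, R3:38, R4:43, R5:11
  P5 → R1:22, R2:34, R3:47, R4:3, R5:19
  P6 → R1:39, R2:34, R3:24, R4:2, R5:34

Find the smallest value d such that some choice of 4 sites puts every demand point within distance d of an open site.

Open {P1, P2, P3, P4}.
  Farthest demand point is R2 at distance 20 (to P1); all others are ≤ 20.
With {P1, P2, P3, P5} the worst case is 20.
With {P1, P2, P3, P6} the worst case is 20.
No size-4 selection achieves below 20.

20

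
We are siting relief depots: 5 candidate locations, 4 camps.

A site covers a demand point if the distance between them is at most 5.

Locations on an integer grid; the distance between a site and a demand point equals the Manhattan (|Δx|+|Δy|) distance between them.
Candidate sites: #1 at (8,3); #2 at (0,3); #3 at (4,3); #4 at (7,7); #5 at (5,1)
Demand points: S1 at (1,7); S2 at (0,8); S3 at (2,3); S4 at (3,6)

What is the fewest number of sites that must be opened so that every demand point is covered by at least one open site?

Coverage sets (demand points within 5 of each site):
  #1: {}
  #2: {S1, S2, S3}
  #3: {S3, S4}
  #4: {S4}
  #5: {S3}
No single site covers all 4 demand points.
But {#2, #3} covers everything, so the minimum is 2.

2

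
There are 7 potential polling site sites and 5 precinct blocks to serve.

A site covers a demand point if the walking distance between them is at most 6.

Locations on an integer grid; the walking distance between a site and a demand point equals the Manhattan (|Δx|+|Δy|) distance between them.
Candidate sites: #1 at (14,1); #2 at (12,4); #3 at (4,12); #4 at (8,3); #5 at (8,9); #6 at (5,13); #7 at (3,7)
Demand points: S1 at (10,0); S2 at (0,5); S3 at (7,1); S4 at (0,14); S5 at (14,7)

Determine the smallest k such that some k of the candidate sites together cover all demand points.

4

Coverage sets (demand points within 6 of each site):
  #1: {S1, S5}
  #2: {S1, S5}
  #3: {S4}
  #4: {S1, S3}
  #5: {}
  #6: {S4}
  #7: {S2}
No 3 sites suffice: every size-3 union leaves at least one demand point uncovered.
But {#1, #3, #4, #7} covers everything, so the minimum is 4.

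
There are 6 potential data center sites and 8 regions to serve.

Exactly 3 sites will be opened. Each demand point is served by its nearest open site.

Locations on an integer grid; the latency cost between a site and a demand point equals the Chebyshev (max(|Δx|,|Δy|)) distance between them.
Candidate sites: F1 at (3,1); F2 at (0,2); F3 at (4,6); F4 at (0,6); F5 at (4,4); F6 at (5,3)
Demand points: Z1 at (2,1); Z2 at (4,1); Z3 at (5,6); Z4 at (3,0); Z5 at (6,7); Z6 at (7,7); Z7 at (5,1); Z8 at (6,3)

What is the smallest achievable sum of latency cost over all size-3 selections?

Open {F1, F3, F6}.
  Z1→F1 1, Z2→F1 1, Z3→F3 1, Z4→F1 1, Z5→F3 2, Z6→F3 3, Z7→F1 2, Z8→F6 1  ⇒ total 12.
Compare {F1, F3, F5}: total 13.
Compare {F1, F2, F3}: total 14.
No size-3 selection does better; minimum is 12.

12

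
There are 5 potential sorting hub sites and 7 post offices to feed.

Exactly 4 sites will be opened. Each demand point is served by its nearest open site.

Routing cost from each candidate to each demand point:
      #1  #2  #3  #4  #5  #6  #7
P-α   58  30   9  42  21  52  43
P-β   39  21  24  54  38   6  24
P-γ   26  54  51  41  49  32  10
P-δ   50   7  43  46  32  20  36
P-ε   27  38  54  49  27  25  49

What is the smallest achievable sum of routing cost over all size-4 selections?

Open {P-α, P-β, P-γ, P-δ}.
  #1→P-γ 26, #2→P-δ 7, #3→P-α 9, #4→P-γ 41, #5→P-α 21, #6→P-β 6, #7→P-γ 10  ⇒ total 120.
Compare {P-α, P-β, P-γ, P-ε}: total 134.
Compare {P-α, P-γ, P-δ, P-ε}: total 134.
No size-4 selection does better; minimum is 120.

120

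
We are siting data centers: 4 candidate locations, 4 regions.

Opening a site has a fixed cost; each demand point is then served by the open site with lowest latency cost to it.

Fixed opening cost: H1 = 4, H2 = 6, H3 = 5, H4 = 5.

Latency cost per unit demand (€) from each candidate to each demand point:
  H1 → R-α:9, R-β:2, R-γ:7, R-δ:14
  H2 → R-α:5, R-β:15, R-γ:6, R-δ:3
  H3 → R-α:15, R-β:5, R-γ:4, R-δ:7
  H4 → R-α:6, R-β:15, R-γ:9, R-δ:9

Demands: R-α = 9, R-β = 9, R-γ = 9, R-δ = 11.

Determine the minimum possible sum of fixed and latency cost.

147

Open {H1, H2, H3}: assign each demand point to its cheapest open site.
  R-α→H2 9×5=45, R-β→H1 9×2=18, R-γ→H3 9×4=36, R-δ→H2 11×3=33
  latency cost 132, fixed 15 → total 147.
Compare {H1, H2, H3, H4}: latency cost 132 + fixed 20 = 152.
Compare {H1, H2}: latency cost 150 + fixed 10 = 160.
Compare {H1, H2, H4}: latency cost 150 + fixed 15 = 165.
All other subsets cost ≥ 152. Minimum total cost: 147.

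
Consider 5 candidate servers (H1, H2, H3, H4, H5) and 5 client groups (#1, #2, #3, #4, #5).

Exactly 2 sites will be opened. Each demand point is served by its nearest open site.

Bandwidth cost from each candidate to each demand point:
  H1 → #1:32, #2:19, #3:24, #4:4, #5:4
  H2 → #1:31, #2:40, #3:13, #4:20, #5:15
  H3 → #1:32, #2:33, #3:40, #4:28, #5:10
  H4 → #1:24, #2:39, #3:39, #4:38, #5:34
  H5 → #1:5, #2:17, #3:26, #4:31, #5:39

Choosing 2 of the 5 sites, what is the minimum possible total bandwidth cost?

54

Open {H1, H5}.
  #1→H5 5, #2→H5 17, #3→H1 24, #4→H1 4, #5→H1 4  ⇒ total 54.
Compare {H2, H5}: total 70.
Compare {H1, H2}: total 71.
No size-2 selection does better; minimum is 54.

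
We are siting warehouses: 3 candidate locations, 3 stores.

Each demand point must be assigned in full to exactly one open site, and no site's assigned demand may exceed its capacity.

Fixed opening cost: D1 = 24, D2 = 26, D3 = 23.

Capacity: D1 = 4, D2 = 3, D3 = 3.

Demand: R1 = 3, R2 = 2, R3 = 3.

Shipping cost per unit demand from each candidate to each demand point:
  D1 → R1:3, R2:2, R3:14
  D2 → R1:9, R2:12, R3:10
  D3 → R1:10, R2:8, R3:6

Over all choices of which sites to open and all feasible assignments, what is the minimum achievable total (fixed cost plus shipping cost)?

122

Open {D1, D2, D3}; cheapest assignment that respects the capacities:
  D1 (cap 4, load 2): R2 — cost 2×2 = 4
  D2 (cap 3, load 3): R1 — cost 3×9 = 27
  D3 (cap 3, load 3): R3 — cost 3×6 = 18
  Shipping 49, fixed 73 → total 122.
  Any other capacity-feasible assignment to {D1, D2, D3} ships for at least 49.
Total demand is 8 and no other set of sites has combined capacity ≥ 8, so {D1, D2, D3} is the only feasible choice of open sites. Minimum: 122.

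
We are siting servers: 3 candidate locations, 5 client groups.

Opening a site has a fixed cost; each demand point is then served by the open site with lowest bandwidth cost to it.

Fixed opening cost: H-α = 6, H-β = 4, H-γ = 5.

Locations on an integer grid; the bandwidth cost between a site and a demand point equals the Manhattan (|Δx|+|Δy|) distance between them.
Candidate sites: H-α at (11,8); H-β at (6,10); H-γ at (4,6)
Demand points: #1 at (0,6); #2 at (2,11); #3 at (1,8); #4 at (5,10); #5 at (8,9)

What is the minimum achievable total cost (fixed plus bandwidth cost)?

Open {H-β, H-γ}: assign each demand point to its cheapest open site.
  #1→H-γ 4, #2→H-β 5, #3→H-γ 5, #4→H-β 1, #5→H-β 3
  bandwidth cost 18, fixed 9 → total 27.
Compare {H-β}: bandwidth cost 26 + fixed 4 = 30.
Compare {H-γ}: bandwidth cost 28 + fixed 5 = 33.
Compare {H-α, H-β, H-γ}: bandwidth cost 18 + fixed 15 = 33.
All other subsets cost ≥ 30. Minimum total cost: 27.

27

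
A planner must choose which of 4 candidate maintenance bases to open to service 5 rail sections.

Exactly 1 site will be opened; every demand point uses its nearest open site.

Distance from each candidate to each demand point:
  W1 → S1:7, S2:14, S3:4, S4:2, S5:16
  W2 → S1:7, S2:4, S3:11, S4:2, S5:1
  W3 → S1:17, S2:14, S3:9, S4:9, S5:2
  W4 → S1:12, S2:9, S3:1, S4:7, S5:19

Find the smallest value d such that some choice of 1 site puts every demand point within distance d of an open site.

11

Open {W2}.
  Farthest demand point is S3 at distance 11 (to W2); all others are ≤ 11.
With {W1} the worst case is 16.
With {W3} the worst case is 17.
No size-1 selection achieves below 11.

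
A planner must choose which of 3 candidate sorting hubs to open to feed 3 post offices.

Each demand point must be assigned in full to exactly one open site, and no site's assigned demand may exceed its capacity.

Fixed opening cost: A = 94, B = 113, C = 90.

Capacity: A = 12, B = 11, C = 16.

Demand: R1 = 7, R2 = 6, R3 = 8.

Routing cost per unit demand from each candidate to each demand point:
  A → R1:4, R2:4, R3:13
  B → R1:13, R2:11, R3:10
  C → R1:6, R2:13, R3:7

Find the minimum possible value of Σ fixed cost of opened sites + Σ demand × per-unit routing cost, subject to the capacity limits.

Open {A, C}; cheapest assignment that respects the capacities:
  A (cap 12, load 6): R2 — cost 6×4 = 24
  C (cap 16, load 15): R1, R3 — cost 7×6 + 8×7 = 98
  Shipping 122, fixed 184 → total 306.
  Any other capacity-feasible assignment to {A, C} ships for at least 122.
Compare {B, C}: its best feasible assignment gives total 367.
Compare {A, B, C}: its best feasible assignment gives total 419.
Every other set of open sites that can feasibly serve all demand totals ≥ 367 even under its best assignment. Minimum: 306.

306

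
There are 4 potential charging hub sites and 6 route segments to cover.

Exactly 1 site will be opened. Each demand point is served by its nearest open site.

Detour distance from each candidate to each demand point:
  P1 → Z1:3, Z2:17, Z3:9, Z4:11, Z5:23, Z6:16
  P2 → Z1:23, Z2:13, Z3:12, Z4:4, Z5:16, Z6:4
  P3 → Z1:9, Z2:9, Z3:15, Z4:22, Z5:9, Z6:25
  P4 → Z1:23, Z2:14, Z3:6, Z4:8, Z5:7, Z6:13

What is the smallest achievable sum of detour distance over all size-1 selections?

71

Open {P4}.
  Z1→P4 23, Z2→P4 14, Z3→P4 6, Z4→P4 8, Z5→P4 7, Z6→P4 13  ⇒ total 71.
Compare {P2}: total 72.
Compare {P1}: total 79.
No size-1 selection does better; minimum is 71.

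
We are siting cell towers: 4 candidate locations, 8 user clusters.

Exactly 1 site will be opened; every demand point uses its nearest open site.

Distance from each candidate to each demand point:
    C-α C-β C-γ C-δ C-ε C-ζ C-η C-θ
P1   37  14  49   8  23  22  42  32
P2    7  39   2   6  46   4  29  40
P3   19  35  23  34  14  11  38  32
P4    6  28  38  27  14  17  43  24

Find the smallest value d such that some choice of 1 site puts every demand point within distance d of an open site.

Open {P3}.
  Farthest demand point is C-η at distance 38 (to P3); all others are ≤ 38.
With {P4} the worst case is 43.
With {P2} the worst case is 46.
No size-1 selection achieves below 38.

38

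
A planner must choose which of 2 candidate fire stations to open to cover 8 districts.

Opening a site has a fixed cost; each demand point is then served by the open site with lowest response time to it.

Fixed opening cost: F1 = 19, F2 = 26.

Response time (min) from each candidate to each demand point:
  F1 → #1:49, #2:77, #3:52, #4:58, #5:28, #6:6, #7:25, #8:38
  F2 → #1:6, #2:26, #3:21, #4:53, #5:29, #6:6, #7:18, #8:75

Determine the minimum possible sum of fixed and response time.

241

Open {F1, F2}: assign each demand point to its cheapest open site.
  #1→F2 6, #2→F2 26, #3→F2 21, #4→F2 53, #5→F1 28, #6→F1 6, #7→F2 18, #8→F1 38
  response time 196, fixed 45 → total 241.
Compare {F2}: response time 234 + fixed 26 = 260.
Compare {F1}: response time 333 + fixed 19 = 352.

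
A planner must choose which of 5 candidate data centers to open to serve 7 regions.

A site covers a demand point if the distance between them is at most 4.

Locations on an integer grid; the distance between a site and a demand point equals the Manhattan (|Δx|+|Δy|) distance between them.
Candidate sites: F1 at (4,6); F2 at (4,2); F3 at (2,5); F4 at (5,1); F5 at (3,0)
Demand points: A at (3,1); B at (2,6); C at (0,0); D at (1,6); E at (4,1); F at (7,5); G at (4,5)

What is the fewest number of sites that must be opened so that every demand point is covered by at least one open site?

2

Coverage sets (demand points within 4 of each site):
  F1: {B, D, F, G}
  F2: {A, E, G}
  F3: {B, D, G}
  F4: {A, E}
  F5: {A, C, E}
No single site covers all 7 demand points.
But {F1, F5} covers everything, so the minimum is 2.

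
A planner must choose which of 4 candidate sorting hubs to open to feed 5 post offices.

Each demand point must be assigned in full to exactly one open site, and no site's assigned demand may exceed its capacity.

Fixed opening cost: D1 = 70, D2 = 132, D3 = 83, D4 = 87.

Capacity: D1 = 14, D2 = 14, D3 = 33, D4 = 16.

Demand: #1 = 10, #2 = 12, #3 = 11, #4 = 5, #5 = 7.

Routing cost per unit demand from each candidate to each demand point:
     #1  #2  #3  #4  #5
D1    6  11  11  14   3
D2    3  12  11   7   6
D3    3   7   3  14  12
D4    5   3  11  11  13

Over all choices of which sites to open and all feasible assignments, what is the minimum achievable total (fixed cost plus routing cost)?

391

Open {D1, D3}; cheapest assignment that respects the capacities:
  D1 (cap 14, load 12): #4, #5 — cost 5×14 + 7×3 = 91
  D3 (cap 33, load 33): #1, #2, #3 — cost 10×3 + 12×7 + 11×3 = 147
  Shipping 238, fixed 153 → total 391.
  Any other capacity-feasible assignment to {D1, D3} ships for at least 238.
Compare {D3, D4}: its best feasible assignment gives total 423.
Compare {D1, D3, D4}: its best feasible assignment gives total 430.
Every other set of open sites that can feasibly serve all demand totals ≥ 423 even under its best assignment. Minimum: 391.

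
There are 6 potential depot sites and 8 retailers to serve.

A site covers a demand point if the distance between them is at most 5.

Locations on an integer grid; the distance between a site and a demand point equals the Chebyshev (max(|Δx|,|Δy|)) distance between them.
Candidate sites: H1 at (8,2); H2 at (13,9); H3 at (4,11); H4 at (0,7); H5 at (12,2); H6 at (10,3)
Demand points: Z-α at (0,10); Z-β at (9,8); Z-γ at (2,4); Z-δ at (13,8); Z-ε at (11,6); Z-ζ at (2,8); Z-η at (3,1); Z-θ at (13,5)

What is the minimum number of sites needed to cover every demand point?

3

Coverage sets (demand points within 5 of each site):
  H1: {Z-ε, Z-η, Z-θ}
  H2: {Z-β, Z-δ, Z-ε, Z-θ}
  H3: {Z-α, Z-β, Z-ζ}
  H4: {Z-α, Z-γ, Z-ζ}
  H5: {Z-ε, Z-θ}
  H6: {Z-β, Z-δ, Z-ε, Z-θ}
No 2 sites suffice: every size-2 union leaves at least one demand point uncovered.
But {H1, H2, H4} covers everything, so the minimum is 3.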